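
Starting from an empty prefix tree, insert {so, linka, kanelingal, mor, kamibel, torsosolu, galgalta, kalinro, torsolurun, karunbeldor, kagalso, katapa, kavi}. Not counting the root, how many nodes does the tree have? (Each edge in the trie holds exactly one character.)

Trace insertions, counting only characters that open a new branch:
  "so" → 2 new (s, o)
  "linka" → 5 new (l, i, n, k, a)
  "kanelingal" → 10 new (k, a, n, e, l, i, n, g, a, l)
  "mor" → 3 new (m, o, r)
  "kamibel" → prefix "ka" already present; 5 new (m, i, b, e, l)
  "torsosolu" → 9 new (t, o, r, s, o, s, o, l, u)
  "galgalta" → 8 new (g, a, l, g, a, l, t, a)
  "kalinro" → prefix "ka" already present; 5 new (l, i, n, r, o)
  "torsolurun" → prefix "torso" already present; 5 new (l, u, r, u, n)
  "karunbeldor" → prefix "ka" already present; 9 new (r, u, n, b, e, l, d, o, r)
  "kagalso" → prefix "ka" already present; 5 new (g, a, l, s, o)
  "katapa" → prefix "ka" already present; 4 new (t, a, p, a)
  "kavi" → prefix "ka" already present; 2 new (v, i)
Total nodes = 2 + 5 + 10 + 3 + 5 + 9 + 8 + 5 + 5 + 9 + 5 + 4 + 2 = 72

72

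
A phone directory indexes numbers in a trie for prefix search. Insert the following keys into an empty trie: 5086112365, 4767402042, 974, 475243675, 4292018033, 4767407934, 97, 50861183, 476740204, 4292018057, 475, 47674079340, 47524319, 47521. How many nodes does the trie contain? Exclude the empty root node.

Count nodes per top-level branch (shared prefixes stored once):
  '4'-branch (4292018033, 4292018057, 475, 47521, 47524319, 475243675, 476740204, 4767402042, 4767407934, 47674079340): 36 nodes
  '5'-branch (5086112365, 50861183): 12 nodes
  '9'-branch (97, 974): 3 nodes
Sum: 51

51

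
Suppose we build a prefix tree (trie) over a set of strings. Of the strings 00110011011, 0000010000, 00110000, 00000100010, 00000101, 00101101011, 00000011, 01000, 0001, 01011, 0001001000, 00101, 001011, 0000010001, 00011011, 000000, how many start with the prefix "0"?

16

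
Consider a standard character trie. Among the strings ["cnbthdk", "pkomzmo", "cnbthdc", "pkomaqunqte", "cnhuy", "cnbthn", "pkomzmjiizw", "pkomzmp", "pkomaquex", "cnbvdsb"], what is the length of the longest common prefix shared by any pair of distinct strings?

7

Look for the deepest trie node that still has at least two words in its subtree.
"pkomaquex" and "pkomaqunqte" agree on "pkomaqu" (7 characters) before diverging; nothing deeper is shared.
Longest shared-prefix length: 7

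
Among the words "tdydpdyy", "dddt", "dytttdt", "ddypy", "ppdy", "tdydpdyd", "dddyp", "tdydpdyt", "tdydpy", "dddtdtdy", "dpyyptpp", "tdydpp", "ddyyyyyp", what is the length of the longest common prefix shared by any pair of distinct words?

The deepest shared node is where two words last agree before diverging.
"tdydpdyd" and "tdydpdyt" agree on "tdydpdy" (7 characters) before diverging; nothing deeper is shared.
Longest shared-prefix length: 7

7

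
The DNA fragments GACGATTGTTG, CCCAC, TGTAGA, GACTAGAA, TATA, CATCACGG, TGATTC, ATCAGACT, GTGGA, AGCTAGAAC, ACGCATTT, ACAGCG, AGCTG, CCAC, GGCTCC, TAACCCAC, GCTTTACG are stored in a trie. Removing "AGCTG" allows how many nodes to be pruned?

Walk "AGCTG" from the leaf back toward the root, removing each node that no remaining word uses.
The suffix "G" (1 node) is used only by "AGCTG"; the node for "AGCT" still has the child "A", so pruning stops there.
Nodes removed: 1

1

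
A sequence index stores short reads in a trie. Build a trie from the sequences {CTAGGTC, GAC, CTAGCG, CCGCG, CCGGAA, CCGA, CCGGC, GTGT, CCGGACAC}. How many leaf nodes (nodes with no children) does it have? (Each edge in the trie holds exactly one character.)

Leaves are exactly the stored words that no other stored word extends.
Those words: "CCGA", "CCGCG", "CCGGAA", "CCGGACAC", "CCGGC", "CTAGCG", "CTAGGTC", "GAC", "GTGT"
Leaf count: 9

9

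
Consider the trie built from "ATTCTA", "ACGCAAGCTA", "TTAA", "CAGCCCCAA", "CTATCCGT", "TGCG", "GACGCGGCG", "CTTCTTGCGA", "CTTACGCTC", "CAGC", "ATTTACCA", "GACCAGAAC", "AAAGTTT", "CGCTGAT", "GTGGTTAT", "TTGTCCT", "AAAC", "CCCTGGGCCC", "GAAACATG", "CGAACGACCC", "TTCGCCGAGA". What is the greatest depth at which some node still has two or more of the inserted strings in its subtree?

Look for the deepest trie node that still has at least two words in its subtree.
"CAGC" and "CAGCCCCAA" agree on "CAGC" (4 characters) before diverging; nothing deeper is shared.
Longest shared-prefix length: 4

4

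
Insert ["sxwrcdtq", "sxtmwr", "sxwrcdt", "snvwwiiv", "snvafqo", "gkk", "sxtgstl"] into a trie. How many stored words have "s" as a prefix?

6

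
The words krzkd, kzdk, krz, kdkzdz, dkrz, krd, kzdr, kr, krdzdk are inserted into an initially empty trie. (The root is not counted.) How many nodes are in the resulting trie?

For each word, the new-node count is its length minus the longest prefix already in the trie:
  "krzkd" → 5 new (k, r, z, k, d)
  "kzdk" → prefix "k" already present; 3 new (z, d, k)
  "krz" → prefix "krz" already present; 0 new (none)
  "kdkzdz" → prefix "k" already present; 5 new (d, k, z, d, z)
  "dkrz" → 4 new (d, k, r, z)
  "krd" → prefix "kr" already present; 1 new (d)
  "kzdr" → prefix "kzd" already present; 1 new (r)
  "kr" → prefix "kr" already present; 0 new (none)
  "krdzdk" → prefix "krd" already present; 3 new (z, d, k)
Total nodes = 5 + 3 + 0 + 5 + 4 + 1 + 1 + 0 + 3 = 22

22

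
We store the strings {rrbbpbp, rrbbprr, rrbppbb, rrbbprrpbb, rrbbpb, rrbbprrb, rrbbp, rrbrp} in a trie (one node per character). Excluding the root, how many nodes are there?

19

For each word, the new-node count is its length minus the longest prefix already in the trie:
  "rrbbpbp" → 7 new (r, r, b, b, p, b, p)
  "rrbbprr" → prefix "rrbbp" already present; 2 new (r, r)
  "rrbppbb" → prefix "rrb" already present; 4 new (p, p, b, b)
  "rrbbprrpbb" → prefix "rrbbprr" already present; 3 new (p, b, b)
  "rrbbpb" → prefix "rrbbpb" already present; 0 new (none)
  "rrbbprrb" → prefix "rrbbprr" already present; 1 new (b)
  "rrbbp" → prefix "rrbbp" already present; 0 new (none)
  "rrbrp" → prefix "rrb" already present; 2 new (r, p)
Total nodes = 7 + 2 + 4 + 3 + 0 + 1 + 0 + 2 = 19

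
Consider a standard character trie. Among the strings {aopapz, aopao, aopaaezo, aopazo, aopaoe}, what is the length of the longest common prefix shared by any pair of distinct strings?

The deepest shared node is where two words last agree before diverging.
"aopao" and "aopaoe" agree on "aopao" (5 characters) before diverging; nothing deeper is shared.
Longest shared-prefix length: 5

5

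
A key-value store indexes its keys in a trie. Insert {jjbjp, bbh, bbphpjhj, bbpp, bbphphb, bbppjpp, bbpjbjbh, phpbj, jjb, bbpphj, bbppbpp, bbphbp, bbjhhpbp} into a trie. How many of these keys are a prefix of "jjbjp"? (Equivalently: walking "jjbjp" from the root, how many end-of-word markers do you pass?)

Walk "jjbjp" from the root; an end-of-word marker is hit whenever a stored word is a prefix of "jjbjp".
Prefixes of the query that are stored words: "jjb", "jjbjp"
Count: 2

2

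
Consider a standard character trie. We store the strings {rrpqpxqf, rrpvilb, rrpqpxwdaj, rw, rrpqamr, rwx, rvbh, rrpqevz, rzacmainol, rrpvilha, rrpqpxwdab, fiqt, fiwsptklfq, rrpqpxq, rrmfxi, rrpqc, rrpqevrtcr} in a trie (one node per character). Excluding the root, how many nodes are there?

For each word, the new-node count is its length minus the longest prefix already in the trie:
  "rrpqpxqf" → 8 new (r, r, p, q, p, x, q, f)
  "rrpvilb" → prefix "rrp" already present; 4 new (v, i, l, b)
  "rrpqpxwdaj" → prefix "rrpqpx" already present; 4 new (w, d, a, j)
  "rw" → prefix "r" already present; 1 new (w)
  "rrpqamr" → prefix "rrpq" already present; 3 new (a, m, r)
  "rwx" → prefix "rw" already present; 1 new (x)
  "rvbh" → prefix "r" already present; 3 new (v, b, h)
  "rrpqevz" → prefix "rrpq" already present; 3 new (e, v, z)
  "rzacmainol" → prefix "r" already present; 9 new (z, a, c, m, a, i, n, o, l)
  "rrpvilha" → prefix "rrpvil" already present; 2 new (h, a)
  "rrpqpxwdab" → prefix "rrpqpxwda" already present; 1 new (b)
  "fiqt" → 4 new (f, i, q, t)
  "fiwsptklfq" → prefix "fi" already present; 8 new (w, s, p, t, k, l, f, q)
  "rrpqpxq" → prefix "rrpqpxq" already present; 0 new (none)
  "rrmfxi" → prefix "rr" already present; 4 new (m, f, x, i)
  "rrpqc" → prefix "rrpq" already present; 1 new (c)
  "rrpqevrtcr" → prefix "rrpqev" already present; 4 new (r, t, c, r)
Total nodes = 8 + 4 + 4 + 1 + 3 + 1 + 3 + 3 + 9 + 2 + 1 + 4 + 8 + 0 + 4 + 1 + 4 = 60

60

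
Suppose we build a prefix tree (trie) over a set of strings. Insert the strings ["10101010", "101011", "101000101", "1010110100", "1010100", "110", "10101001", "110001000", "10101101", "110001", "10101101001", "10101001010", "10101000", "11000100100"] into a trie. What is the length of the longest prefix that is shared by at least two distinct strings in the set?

10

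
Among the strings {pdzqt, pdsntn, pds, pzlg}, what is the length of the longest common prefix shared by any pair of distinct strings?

Look for the deepest trie node that still has at least two words in its subtree.
"pds" and "pdsntn" agree on "pds" (3 characters) before diverging; nothing deeper is shared.
Longest shared-prefix length: 3

3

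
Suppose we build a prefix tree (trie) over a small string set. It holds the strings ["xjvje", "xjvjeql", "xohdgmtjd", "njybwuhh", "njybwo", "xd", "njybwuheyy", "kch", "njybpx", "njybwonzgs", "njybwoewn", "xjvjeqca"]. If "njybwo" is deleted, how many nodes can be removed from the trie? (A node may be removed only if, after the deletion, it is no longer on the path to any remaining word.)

0

A node on "njybwo"'s path can go only if nothing else ends at it or branches off below it.
Every node on "njybwo" is still needed (e.g. by "njybwonzgs"), so nothing is freed.
Nodes removed: 0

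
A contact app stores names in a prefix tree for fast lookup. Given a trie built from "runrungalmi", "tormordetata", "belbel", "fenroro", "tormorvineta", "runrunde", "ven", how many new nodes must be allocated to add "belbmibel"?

5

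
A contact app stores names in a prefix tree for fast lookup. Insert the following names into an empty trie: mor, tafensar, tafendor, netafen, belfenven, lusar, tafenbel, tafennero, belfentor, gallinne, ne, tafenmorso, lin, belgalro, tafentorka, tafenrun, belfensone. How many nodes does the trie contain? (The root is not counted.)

77

Count nodes per top-level branch (shared prefixes stored once):
  'b'-branch (belfensone, belfentor, belfenven, belgalro): 21 nodes
  'g'-branch (gallinne): 8 nodes
  'l'-branch (lin, lusar): 7 nodes
  'm'-branch (mor): 3 nodes
  'n'-branch (ne, netafen): 7 nodes
  't'-branch (tafenbel, tafendor, tafenmorso, tafennero, tafenrun, tafensar, tafentorka): 31 nodes
Sum: 77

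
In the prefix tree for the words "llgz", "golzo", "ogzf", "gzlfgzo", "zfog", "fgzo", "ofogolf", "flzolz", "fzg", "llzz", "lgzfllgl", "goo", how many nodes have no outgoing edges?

Leaves are exactly the stored words that no other stored word extends.
Those words: "fgzo", "flzolz", "fzg", "golzo", "goo", "gzlfgzo", "lgzfllgl", "llgz", "llzz", "ofogolf", "ogzf", "zfog"
Leaf count: 12

12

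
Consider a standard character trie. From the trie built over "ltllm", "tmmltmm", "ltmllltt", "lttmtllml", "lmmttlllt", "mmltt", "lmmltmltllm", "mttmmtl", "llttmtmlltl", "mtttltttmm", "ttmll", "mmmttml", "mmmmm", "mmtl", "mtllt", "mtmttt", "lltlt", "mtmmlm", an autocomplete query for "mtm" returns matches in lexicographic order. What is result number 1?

mtmmlm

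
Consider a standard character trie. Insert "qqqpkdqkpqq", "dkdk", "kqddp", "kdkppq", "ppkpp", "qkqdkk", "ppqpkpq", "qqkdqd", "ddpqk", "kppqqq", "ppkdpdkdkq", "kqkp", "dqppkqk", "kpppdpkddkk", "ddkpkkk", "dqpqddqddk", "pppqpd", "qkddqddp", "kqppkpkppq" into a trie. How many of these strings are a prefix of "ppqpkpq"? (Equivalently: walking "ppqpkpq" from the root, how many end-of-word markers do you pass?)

Check each prefix of "ppqpkpq" against the stored set — each match is an end-marker on the path.
Prefixes of the query that are stored words: "ppqpkpq"
Count: 1

1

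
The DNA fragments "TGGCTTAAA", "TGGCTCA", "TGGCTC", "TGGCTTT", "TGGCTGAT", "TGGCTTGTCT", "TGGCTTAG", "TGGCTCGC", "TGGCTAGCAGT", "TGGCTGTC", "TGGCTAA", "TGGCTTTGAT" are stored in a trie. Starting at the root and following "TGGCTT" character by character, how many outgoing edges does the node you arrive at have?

3

Walk "TGGCTT" from the root, arriving at one node.
Distinct next characters after "TGGCTT": A, G, T.
That node has 3 child edges.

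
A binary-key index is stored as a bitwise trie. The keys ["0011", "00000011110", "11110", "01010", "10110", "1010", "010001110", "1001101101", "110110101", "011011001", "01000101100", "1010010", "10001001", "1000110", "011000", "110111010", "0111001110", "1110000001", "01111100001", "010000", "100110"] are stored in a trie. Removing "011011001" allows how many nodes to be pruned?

5

A node on "011011001"'s path can go only if nothing else ends at it or branches off below it.
The suffix "11001" (5 nodes) is used only by "011011001"; the node for "0110" still has the child "0", so pruning stops there.
Nodes removed: 5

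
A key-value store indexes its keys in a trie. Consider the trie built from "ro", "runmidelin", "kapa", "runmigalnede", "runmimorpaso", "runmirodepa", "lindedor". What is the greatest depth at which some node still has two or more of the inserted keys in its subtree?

Look for the deepest trie node that still has at least two words in its subtree.
e.g. "runmidelin" and "runmigalnede" share the prefix "runmi" of length 5; no pair shares a longer one.
Longest shared-prefix length: 5

5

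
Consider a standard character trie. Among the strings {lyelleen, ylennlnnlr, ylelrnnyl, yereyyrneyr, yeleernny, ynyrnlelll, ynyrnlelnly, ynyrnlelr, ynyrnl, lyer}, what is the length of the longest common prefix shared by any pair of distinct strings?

8

Equivalently: take the maximum, over all pairs, of their longest common prefix length.
"ynyrnlelll" and "ynyrnlelnly" agree on "ynyrnlel" (8 characters) before diverging; nothing deeper is shared.
Longest shared-prefix length: 8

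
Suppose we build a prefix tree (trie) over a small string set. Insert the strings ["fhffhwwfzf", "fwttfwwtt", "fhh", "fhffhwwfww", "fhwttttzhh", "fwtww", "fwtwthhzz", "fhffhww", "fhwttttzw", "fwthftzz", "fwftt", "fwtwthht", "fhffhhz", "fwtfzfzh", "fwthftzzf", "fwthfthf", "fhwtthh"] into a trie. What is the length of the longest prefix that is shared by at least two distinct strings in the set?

8

The deepest shared node is where two words last agree before diverging.
e.g. "fhffhwwfww" and "fhffhwwfzf" share the prefix "fhffhwwf" of length 8; no pair shares a longer one.
Longest shared-prefix length: 8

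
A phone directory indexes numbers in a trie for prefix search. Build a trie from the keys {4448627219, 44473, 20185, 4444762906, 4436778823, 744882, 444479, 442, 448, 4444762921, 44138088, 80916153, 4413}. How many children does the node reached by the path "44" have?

Follow the path "44" to its node, then look at its outgoing edges.
Distinct next characters after "44": 1, 2, 3, 4, 8.
That node has 5 child edges.

5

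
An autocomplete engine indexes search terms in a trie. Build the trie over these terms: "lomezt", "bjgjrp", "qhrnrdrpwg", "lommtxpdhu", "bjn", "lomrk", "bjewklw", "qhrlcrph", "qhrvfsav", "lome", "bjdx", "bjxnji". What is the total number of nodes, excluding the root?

53

Trace insertions, counting only characters that open a new branch:
  "lomezt" → 6 new (l, o, m, e, z, t)
  "bjgjrp" → 6 new (b, j, g, j, r, p)
  "qhrnrdrpwg" → 10 new (q, h, r, n, r, d, r, p, w, g)
  "lommtxpdhu" → prefix "lom" already present; 7 new (m, t, x, p, d, h, u)
  "bjn" → prefix "bj" already present; 1 new (n)
  "lomrk" → prefix "lom" already present; 2 new (r, k)
  "bjewklw" → prefix "bj" already present; 5 new (e, w, k, l, w)
  "qhrlcrph" → prefix "qhr" already present; 5 new (l, c, r, p, h)
  "qhrvfsav" → prefix "qhr" already present; 5 new (v, f, s, a, v)
  "lome" → prefix "lome" already present; 0 new (none)
  "bjdx" → prefix "bj" already present; 2 new (d, x)
  "bjxnji" → prefix "bj" already present; 4 new (x, n, j, i)
Total nodes = 6 + 6 + 10 + 7 + 1 + 2 + 5 + 5 + 5 + 0 + 2 + 4 = 53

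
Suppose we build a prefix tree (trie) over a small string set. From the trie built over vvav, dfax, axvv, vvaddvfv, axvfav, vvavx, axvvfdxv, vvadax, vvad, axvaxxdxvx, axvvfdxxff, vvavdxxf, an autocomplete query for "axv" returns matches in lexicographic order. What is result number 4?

axvvfdxv

Filter for "axv…" and sort: "axvaxxdxvx", "axvfav", "axvv", "axvvfdxv", "axvvfdxxff"
Position 4: axvvfdxv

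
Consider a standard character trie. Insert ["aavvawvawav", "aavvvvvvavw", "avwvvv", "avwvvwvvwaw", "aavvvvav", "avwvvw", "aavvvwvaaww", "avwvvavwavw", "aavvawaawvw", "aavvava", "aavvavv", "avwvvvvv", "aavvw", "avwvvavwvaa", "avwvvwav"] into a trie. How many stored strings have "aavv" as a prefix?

Walk to "aavv"; the words in its subtree are exactly those with that prefix.
Words under "aavv": aavvava, aavvavv, aavvawaawvw, aavvawvawav, aavvvvav, aavvvvvvavw, aavvvwvaaww, aavvw
Count: 8

8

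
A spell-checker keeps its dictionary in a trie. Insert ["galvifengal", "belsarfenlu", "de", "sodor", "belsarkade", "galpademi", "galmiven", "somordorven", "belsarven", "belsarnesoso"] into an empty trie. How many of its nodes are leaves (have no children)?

A leaf is a node with no children — equivalently, the end of a word that is not a proper prefix of any other stored word.
Those words: "belsarfenlu", "belsarkade", "belsarnesoso", "belsarven", "de", "galmiven", "galpademi", "galvifengal", "sodor", "somordorven"
Leaf count: 10

10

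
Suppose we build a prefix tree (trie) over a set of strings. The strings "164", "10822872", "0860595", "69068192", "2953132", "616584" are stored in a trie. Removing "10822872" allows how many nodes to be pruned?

7

A node on "10822872"'s path can go only if nothing else ends at it or branches off below it.
The suffix "0822872" (7 nodes) is used only by "10822872"; the node for "1" still has the child "6", so pruning stops there.
Nodes removed: 7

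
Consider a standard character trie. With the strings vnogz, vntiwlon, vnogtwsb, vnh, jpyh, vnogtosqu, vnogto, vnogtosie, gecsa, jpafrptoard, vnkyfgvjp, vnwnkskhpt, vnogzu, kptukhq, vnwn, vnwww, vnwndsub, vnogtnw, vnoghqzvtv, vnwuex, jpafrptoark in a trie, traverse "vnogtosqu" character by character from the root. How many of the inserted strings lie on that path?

2

Check each prefix of "vnogtosqu" against the stored set — each match is an end-marker on the path.
Prefixes of the query that are stored words: "vnogto", "vnogtosqu"
Count: 2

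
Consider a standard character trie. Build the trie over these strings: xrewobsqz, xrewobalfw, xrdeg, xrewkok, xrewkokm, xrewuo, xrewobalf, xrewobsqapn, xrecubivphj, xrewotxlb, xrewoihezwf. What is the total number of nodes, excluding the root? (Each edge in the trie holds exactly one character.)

Trace insertions, counting only characters that open a new branch:
  "xrewobsqz" → 9 new (x, r, e, w, o, b, s, q, z)
  "xrewobalfw" → prefix "xrewob" already present; 4 new (a, l, f, w)
  "xrdeg" → prefix "xr" already present; 3 new (d, e, g)
  "xrewkok" → prefix "xrew" already present; 3 new (k, o, k)
  "xrewkokm" → prefix "xrewkok" already present; 1 new (m)
  "xrewuo" → prefix "xrew" already present; 2 new (u, o)
  "xrewobalf" → prefix "xrewobalf" already present; 0 new (none)
  "xrewobsqapn" → prefix "xrewobsq" already present; 3 new (a, p, n)
  "xrecubivphj" → prefix "xre" already present; 8 new (c, u, b, i, v, p, h, j)
  "xrewotxlb" → prefix "xrewo" already present; 4 new (t, x, l, b)
  "xrewoihezwf" → prefix "xrewo" already present; 6 new (i, h, e, z, w, f)
Total nodes = 9 + 4 + 3 + 3 + 1 + 2 + 0 + 3 + 8 + 4 + 6 = 43

43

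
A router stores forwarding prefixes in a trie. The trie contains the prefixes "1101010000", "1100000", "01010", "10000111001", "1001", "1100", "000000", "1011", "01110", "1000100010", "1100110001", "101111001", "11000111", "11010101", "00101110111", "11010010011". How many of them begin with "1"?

12

Walk to "1"; the words in its subtree are exactly those with that prefix.
Words under "1": 10000111001, 1000100010, 1001, 1011, 101111001, 1100, 1100000, 11000111, 1100110001, 11010010011, 1101010000, 11010101
Count: 12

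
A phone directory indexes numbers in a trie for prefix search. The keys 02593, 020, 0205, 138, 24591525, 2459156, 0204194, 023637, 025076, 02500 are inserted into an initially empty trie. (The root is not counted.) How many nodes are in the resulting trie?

31

Count nodes per top-level branch (shared prefixes stored once):
  '0'-branch (020, 0204194, 0205, 023637, 02500, 025076, 02593): 19 nodes
  '1'-branch (138): 3 nodes
  '2'-branch (24591525, 2459156): 9 nodes
Sum: 31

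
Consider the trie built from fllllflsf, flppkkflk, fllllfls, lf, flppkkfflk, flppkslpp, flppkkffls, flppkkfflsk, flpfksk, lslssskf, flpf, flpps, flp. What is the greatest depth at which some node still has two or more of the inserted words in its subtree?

10

Equivalently: take the maximum, over all pairs, of their longest common prefix length.
"flppkkffls" and "flppkkfflsk" agree on "flppkkffls" (10 characters) before diverging; nothing deeper is shared.
Longest shared-prefix length: 10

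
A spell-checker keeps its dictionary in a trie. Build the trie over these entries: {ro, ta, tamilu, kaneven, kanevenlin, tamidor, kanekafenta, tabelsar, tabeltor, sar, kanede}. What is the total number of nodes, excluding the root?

42

Trace insertions, counting only characters that open a new branch:
  "ro" → 2 new (r, o)
  "ta" → 2 new (t, a)
  "tamilu" → prefix "ta" already present; 4 new (m, i, l, u)
  "kaneven" → 7 new (k, a, n, e, v, e, n)
  "kanevenlin" → prefix "kaneven" already present; 3 new (l, i, n)
  "tamidor" → prefix "tami" already present; 3 new (d, o, r)
  "kanekafenta" → prefix "kane" already present; 7 new (k, a, f, e, n, t, a)
  "tabelsar" → prefix "ta" already present; 6 new (b, e, l, s, a, r)
  "tabeltor" → prefix "tabel" already present; 3 new (t, o, r)
  "sar" → 3 new (s, a, r)
  "kanede" → prefix "kane" already present; 2 new (d, e)
Total nodes = 2 + 2 + 4 + 7 + 3 + 3 + 7 + 6 + 3 + 3 + 2 = 42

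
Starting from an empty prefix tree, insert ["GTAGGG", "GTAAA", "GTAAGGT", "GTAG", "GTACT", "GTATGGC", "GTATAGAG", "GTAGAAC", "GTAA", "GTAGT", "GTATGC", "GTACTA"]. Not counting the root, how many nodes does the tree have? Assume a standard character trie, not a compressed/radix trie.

27

Insert word by word; a character creates a node only if that edge doesn't already exist:
  "GTAGGG" → 6 new (G, T, A, G, G, G)
  "GTAAA" → prefix "GTA" already present; 2 new (A, A)
  "GTAAGGT" → prefix "GTAA" already present; 3 new (G, G, T)
  "GTAG" → prefix "GTAG" already present; 0 new (none)
  "GTACT" → prefix "GTA" already present; 2 new (C, T)
  "GTATGGC" → prefix "GTA" already present; 4 new (T, G, G, C)
  "GTATAGAG" → prefix "GTAT" already present; 4 new (A, G, A, G)
  "GTAGAAC" → prefix "GTAG" already present; 3 new (A, A, C)
  "GTAA" → prefix "GTAA" already present; 0 new (none)
  "GTAGT" → prefix "GTAG" already present; 1 new (T)
  "GTATGC" → prefix "GTATG" already present; 1 new (C)
  "GTACTA" → prefix "GTACT" already present; 1 new (A)
Total nodes = 6 + 2 + 3 + 0 + 2 + 4 + 4 + 3 + 0 + 1 + 1 + 1 = 27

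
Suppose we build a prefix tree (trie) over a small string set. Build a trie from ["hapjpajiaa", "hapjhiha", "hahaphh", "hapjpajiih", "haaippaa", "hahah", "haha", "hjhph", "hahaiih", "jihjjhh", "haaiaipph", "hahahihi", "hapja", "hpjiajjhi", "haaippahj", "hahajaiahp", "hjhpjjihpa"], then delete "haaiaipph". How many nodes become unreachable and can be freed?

After clearing the end-marker at "haaiaipph", prune upward until reaching a node still needed by another word.
The suffix "aipph" (5 nodes) is used only by "haaiaipph"; the node for "haai" still has the child "p", so pruning stops there.
Nodes removed: 5

5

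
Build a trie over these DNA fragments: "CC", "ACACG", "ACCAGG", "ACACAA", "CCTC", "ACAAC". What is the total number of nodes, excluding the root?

Count nodes per top-level branch (shared prefixes stored once):
  'A'-branch (ACAAC, ACACAA, ACACG, ACCAGG): 13 nodes
  'C'-branch (CC, CCTC): 4 nodes
Sum: 17

17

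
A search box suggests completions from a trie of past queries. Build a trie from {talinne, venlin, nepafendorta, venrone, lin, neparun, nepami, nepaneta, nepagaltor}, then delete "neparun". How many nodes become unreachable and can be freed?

Walk "neparun" from the leaf back toward the root, removing each node that no remaining word uses.
The suffix "run" (3 nodes) is used only by "neparun"; the node for "nepa" still has the child "f", so pruning stops there.
Nodes removed: 3

3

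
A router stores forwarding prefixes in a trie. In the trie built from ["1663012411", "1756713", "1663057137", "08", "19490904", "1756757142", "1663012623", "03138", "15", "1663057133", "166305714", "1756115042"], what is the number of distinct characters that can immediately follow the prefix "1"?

4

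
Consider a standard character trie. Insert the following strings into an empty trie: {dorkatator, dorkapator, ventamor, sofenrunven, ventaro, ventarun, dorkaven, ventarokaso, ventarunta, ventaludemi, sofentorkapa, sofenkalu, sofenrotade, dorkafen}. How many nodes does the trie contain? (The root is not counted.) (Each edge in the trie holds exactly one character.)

Insert word by word; a character creates a node only if that edge doesn't already exist:
  "dorkatator" → 10 new (d, o, r, k, a, t, a, t, o, r)
  "dorkapator" → prefix "dorka" already present; 5 new (p, a, t, o, r)
  "ventamor" → 8 new (v, e, n, t, a, m, o, r)
  "sofenrunven" → 11 new (s, o, f, e, n, r, u, n, v, e, n)
  "ventaro" → prefix "venta" already present; 2 new (r, o)
  "ventarun" → prefix "ventar" already present; 2 new (u, n)
  "dorkaven" → prefix "dorka" already present; 3 new (v, e, n)
  "ventarokaso" → prefix "ventaro" already present; 4 new (k, a, s, o)
  "ventarunta" → prefix "ventarun" already present; 2 new (t, a)
  "ventaludemi" → prefix "venta" already present; 6 new (l, u, d, e, m, i)
  "sofentorkapa" → prefix "sofen" already present; 7 new (t, o, r, k, a, p, a)
  "sofenkalu" → prefix "sofen" already present; 4 new (k, a, l, u)
  "sofenrotade" → prefix "sofenr" already present; 5 new (o, t, a, d, e)
  "dorkafen" → prefix "dorka" already present; 3 new (f, e, n)
Total nodes = 10 + 5 + 8 + 11 + 2 + 2 + 3 + 4 + 2 + 6 + 7 + 4 + 5 + 3 = 72

72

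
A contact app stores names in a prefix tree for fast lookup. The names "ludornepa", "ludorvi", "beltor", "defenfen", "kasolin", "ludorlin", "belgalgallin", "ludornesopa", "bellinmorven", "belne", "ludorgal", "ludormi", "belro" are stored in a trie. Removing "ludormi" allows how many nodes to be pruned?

Walk "ludormi" from the leaf back toward the root, removing each node that no remaining word uses.
The suffix "mi" (2 nodes) is used only by "ludormi"; the node for "ludor" still has the child "n", so pruning stops there.
Nodes removed: 2

2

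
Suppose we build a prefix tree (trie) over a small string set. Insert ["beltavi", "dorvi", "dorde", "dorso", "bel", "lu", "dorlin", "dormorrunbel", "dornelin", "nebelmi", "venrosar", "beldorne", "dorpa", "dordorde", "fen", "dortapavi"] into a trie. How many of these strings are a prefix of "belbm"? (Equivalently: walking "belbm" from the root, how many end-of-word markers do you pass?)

1

Traverse "belbm" character by character; count nodes along the way that are marked as word ends.
Prefixes of the query that are stored words: "bel"
Count: 1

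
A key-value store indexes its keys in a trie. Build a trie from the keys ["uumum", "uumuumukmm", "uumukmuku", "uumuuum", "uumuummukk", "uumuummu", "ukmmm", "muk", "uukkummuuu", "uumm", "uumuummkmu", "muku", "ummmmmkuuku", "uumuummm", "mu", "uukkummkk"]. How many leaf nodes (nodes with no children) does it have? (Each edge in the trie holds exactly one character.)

13

A leaf is a node with no children — equivalently, the end of a word that is not a proper prefix of any other stored word.
Those words: "muku", "ukmmm", "ummmmmkuuku", "uukkummkk", "uukkummuuu", "uumm", "uumukmuku", "uumum", "uumuummkmu", "uumuummm", "uumuummukk", "uumuumukmm", "uumuuum"
Leaf count: 13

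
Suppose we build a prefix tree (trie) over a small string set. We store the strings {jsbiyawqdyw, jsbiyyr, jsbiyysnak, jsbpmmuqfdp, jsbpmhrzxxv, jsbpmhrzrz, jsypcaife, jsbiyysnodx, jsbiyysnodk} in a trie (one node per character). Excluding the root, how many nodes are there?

44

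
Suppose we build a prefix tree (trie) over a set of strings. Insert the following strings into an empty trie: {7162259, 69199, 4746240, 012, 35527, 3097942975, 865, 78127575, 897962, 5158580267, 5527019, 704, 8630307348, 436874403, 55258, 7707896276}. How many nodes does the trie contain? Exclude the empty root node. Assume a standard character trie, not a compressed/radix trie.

For each word, the new-node count is its length minus the longest prefix already in the trie:
  "7162259" → 7 new (7, 1, 6, 2, 2, 5, 9)
  "69199" → 5 new (6, 9, 1, 9, 9)
  "4746240" → 7 new (4, 7, 4, 6, 2, 4, 0)
  "012" → 3 new (0, 1, 2)
  "35527" → 5 new (3, 5, 5, 2, 7)
  "3097942975" → prefix "3" already present; 9 new (0, 9, 7, 9, 4, 2, 9, 7, 5)
  "865" → 3 new (8, 6, 5)
  "78127575" → prefix "7" already present; 7 new (8, 1, 2, 7, 5, 7, 5)
  "897962" → prefix "8" already present; 5 new (9, 7, 9, 6, 2)
  "5158580267" → 10 new (5, 1, 5, 8, 5, 8, 0, 2, 6, 7)
  "5527019" → prefix "5" already present; 6 new (5, 2, 7, 0, 1, 9)
  "704" → prefix "7" already present; 2 new (0, 4)
  "8630307348" → prefix "86" already present; 8 new (3, 0, 3, 0, 7, 3, 4, 8)
  "436874403" → prefix "4" already present; 8 new (3, 6, 8, 7, 4, 4, 0, 3)
  "55258" → prefix "552" already present; 2 new (5, 8)
  "7707896276" → prefix "7" already present; 9 new (7, 0, 7, 8, 9, 6, 2, 7, 6)
Total nodes = 7 + 5 + 7 + 3 + 5 + 9 + 3 + 7 + 5 + 10 + 6 + 2 + 8 + 8 + 2 + 9 = 96

96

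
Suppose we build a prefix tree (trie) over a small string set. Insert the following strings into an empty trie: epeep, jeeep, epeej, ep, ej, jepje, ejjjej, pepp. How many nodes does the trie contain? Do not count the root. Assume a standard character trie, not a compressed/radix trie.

Trie structure (* marks end of a word):
(root)
├─ e
│  ├─ j *
│  │  └─ j
│  │     └─ j
│  │        └─ e
│  │           └─ j *
│  └─ p *
│     └─ e
│        └─ e
│           ├─ j *
│           └─ p *
├─ j
│  └─ e
│     ├─ e
│     │  └─ e
│     │     └─ p *
│     └─ p
│        └─ j
│           └─ e *
└─ p
   └─ e
      └─ p
         └─ p *
Counting every labelled node above: 23.

23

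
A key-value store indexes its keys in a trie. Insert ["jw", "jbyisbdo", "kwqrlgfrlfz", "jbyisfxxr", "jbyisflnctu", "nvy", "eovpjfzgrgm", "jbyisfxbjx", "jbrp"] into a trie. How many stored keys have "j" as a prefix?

6

Walk to "j"; the words in its subtree are exactly those with that prefix.
Words under "j": jbrp, jbyisbdo, jbyisflnctu, jbyisfxbjx, jbyisfxxr, jw
Count: 6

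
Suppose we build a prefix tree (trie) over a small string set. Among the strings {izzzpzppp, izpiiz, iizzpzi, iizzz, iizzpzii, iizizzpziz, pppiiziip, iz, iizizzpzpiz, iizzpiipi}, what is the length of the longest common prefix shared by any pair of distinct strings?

Equivalently: take the maximum, over all pairs, of their longest common prefix length.
"iizizzpziz" and "iizizzpzpiz" agree on "iizizzpz" (8 characters) before diverging; nothing deeper is shared.
Longest shared-prefix length: 8

8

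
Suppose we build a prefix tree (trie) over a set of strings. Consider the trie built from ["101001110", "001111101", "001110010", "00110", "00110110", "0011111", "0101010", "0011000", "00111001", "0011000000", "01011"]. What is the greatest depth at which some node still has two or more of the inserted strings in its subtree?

8

Equivalently: take the maximum, over all pairs, of their longest common prefix length.
e.g. "00111001" and "001110010" share the prefix "00111001" of length 8; no pair shares a longer one.
Longest shared-prefix length: 8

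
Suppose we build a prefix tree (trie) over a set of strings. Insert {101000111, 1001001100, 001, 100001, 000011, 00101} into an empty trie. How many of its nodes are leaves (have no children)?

A leaf is a node with no children — equivalently, the end of a word that is not a proper prefix of any other stored word.
Those words: "000011", "00101", "100001", "1001001100", "101000111"
Leaf count: 5

5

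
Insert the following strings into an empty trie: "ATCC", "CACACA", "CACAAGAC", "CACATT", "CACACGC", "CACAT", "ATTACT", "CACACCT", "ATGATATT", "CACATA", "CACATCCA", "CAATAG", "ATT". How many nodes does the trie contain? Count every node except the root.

Count nodes per top-level branch (shared prefixes stored once):
  'A'-branch (ATCC, ATGATATT, ATT, ATTACT): 14 nodes
  'C'-branch (CAATAG, CACAAGAC, CACACA, CACACCT, CACACGC, CACAT, CACATA, CACATCCA, CACATT): 24 nodes
Sum: 38

38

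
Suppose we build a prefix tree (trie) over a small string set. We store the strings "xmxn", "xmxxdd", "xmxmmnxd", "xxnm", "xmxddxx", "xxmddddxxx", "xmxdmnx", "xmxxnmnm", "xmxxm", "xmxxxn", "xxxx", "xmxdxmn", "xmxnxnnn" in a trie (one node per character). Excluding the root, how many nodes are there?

For each word, the new-node count is its length minus the longest prefix already in the trie:
  "xmxn" → 4 new (x, m, x, n)
  "xmxxdd" → prefix "xmx" already present; 3 new (x, d, d)
  "xmxmmnxd" → prefix "xmx" already present; 5 new (m, m, n, x, d)
  "xxnm" → prefix "x" already present; 3 new (x, n, m)
  "xmxddxx" → prefix "xmx" already present; 4 new (d, d, x, x)
  "xxmddddxxx" → prefix "xx" already present; 8 new (m, d, d, d, d, x, x, x)
  "xmxdmnx" → prefix "xmxd" already present; 3 new (m, n, x)
  "xmxxnmnm" → prefix "xmxx" already present; 4 new (n, m, n, m)
  "xmxxm" → prefix "xmxx" already present; 1 new (m)
  "xmxxxn" → prefix "xmxx" already present; 2 new (x, n)
  "xxxx" → prefix "xx" already present; 2 new (x, x)
  "xmxdxmn" → prefix "xmxd" already present; 3 new (x, m, n)
  "xmxnxnnn" → prefix "xmxn" already present; 4 new (x, n, n, n)
Total nodes = 4 + 3 + 5 + 3 + 4 + 8 + 3 + 4 + 1 + 2 + 2 + 3 + 4 = 46

46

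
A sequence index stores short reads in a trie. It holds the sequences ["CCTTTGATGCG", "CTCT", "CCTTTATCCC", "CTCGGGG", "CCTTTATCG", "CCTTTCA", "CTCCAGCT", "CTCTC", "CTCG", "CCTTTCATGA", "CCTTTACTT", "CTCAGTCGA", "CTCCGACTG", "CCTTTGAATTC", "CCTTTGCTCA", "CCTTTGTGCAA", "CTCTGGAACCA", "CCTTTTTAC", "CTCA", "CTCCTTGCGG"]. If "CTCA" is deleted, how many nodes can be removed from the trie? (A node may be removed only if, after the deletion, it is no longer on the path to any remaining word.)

0

After clearing the end-marker at "CTCA", prune upward until reaching a node still needed by another word.
Every node on "CTCA" is still needed (e.g. by "CTCAGTCGA"), so nothing is freed.
Nodes removed: 0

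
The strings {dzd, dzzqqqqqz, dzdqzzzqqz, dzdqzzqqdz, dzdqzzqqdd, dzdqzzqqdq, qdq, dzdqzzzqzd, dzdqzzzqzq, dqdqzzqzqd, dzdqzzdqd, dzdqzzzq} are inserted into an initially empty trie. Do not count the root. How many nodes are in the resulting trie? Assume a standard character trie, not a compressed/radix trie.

41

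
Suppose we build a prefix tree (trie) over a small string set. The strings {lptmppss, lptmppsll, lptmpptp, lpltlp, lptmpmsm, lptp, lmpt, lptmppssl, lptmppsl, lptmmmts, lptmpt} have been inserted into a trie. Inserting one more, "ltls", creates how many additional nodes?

"l" is already a path in the trie; the remaining "tls" must be added.
Each of the 3 remaining characters creates one node.

3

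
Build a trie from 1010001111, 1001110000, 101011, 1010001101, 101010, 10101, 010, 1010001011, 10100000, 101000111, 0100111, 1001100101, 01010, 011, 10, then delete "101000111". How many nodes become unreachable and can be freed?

0

After clearing the end-marker at "101000111", prune upward until reaching a node still needed by another word.
Every node on "101000111" is still needed (e.g. by "1010001111"), so nothing is freed.
Nodes removed: 0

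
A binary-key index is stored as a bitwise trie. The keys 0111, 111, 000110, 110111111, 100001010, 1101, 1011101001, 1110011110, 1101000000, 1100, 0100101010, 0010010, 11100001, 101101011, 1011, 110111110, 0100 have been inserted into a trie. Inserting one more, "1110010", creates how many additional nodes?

"111001" is already a path in the trie; the remaining "0" must be added.
So 7 − 6 = 1 new nodes.

1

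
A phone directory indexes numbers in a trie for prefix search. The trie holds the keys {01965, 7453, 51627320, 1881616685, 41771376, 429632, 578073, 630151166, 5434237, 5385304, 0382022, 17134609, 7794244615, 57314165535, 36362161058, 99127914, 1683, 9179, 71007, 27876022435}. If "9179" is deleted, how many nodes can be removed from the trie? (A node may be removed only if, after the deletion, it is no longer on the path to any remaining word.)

3

After clearing the end-marker at "9179", prune upward until reaching a node still needed by another word.
The suffix "179" (3 nodes) is used only by "9179"; the node for "9" still has the child "9", so pruning stops there.
Nodes removed: 3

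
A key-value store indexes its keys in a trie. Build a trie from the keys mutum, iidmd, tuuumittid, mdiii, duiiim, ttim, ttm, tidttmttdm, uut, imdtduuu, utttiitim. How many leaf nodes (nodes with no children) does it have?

11

A leaf is a node with no children — equivalently, the end of a word that is not a proper prefix of any other stored word.
Those words: "duiiim", "iidmd", "imdtduuu", "mdiii", "mutum", "tidttmttdm", "ttim", "ttm", "tuuumittid", "utttiitim", "uut"
Leaf count: 11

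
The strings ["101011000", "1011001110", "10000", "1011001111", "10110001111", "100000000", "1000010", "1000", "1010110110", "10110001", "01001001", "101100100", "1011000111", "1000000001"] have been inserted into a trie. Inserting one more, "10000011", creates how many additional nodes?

2

"100000" is already a path in the trie; the remaining "11" must be added.
New nodes needed: |"10000011"| − 6 = 8 − 6 = 2.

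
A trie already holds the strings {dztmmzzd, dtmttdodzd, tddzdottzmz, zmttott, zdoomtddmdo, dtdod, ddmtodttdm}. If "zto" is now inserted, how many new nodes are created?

The longest prefix of "zto" already in the trie is "z" (length 1).
New nodes needed: |"zto"| − 1 = 3 − 1 = 2.

2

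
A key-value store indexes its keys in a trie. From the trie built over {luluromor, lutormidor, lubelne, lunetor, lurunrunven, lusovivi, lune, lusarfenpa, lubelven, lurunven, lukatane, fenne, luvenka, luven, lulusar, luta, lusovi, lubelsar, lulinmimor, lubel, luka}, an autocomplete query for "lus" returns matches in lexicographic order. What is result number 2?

lusovi

DFS of the "lus" subtree visits, in order: "lusarfenpa", "lusovi", "lusovivi"
The 2nd is lusovi.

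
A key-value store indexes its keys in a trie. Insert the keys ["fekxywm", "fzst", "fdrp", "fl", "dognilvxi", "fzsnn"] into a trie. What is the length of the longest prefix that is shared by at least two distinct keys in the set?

The deepest shared node is where two words last agree before diverging.
"fzsnn" and "fzst" agree on "fzs" (3 characters) before diverging; nothing deeper is shared.
Longest shared-prefix length: 3

3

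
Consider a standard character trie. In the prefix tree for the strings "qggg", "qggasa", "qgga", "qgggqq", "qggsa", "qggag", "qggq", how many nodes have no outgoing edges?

5

A leaf is a node with no children — equivalently, the end of a word that is not a proper prefix of any other stored word.
Those words: "qggag", "qggasa", "qgggqq", "qggq", "qggsa"
Leaf count: 5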